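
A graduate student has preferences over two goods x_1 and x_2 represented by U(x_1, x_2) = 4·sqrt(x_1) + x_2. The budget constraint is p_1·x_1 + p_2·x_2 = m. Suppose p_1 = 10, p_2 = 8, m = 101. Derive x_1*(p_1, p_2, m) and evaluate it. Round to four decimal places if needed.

x_1* = 2.56

Utility is quasi-linear in x_2; the FOC for x_1 is 2/√x_1 = p_1/p_2.
Thus x_1* = (2·p_2/p_1)² — independent of m — with the rest of income spent on x_2.
Plugging in: x_1* = (2·8/10)² = 2.56.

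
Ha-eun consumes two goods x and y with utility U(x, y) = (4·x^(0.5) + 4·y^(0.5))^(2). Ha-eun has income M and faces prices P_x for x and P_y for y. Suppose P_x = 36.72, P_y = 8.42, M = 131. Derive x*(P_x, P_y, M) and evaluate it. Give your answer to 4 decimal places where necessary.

x* = 0.6655

From the CES first-order condition, (y/x)^(0.5) = P_x/P_y.
Hence y/x = (P_x/P_y)^(1/(0.5)), i.e. raised to the 2 power.
With the ratio pinned down, the budget gives x* = M/(P_x + P_y·(y/x)) and y* = (y/x)·x*.
Numerically y/x = 19.018715, so x* = 131/(36.72 + 8.42·19.018715) = 0.6655.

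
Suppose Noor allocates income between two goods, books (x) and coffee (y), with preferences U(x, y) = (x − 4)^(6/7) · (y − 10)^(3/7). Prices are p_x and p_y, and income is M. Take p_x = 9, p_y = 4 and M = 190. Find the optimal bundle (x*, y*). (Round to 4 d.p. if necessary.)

x* = 12.4444, y* = 19.5

MRS = 2·(y−10)/(x−4). Tangency with p_x/p_y gives y−10 = (1/2)·(p_x/p_y)·(x−4).
After buying the subsistence bundle (4, 10), a share 2/3 of the remaining income goes to x: x* = 4 + 2/3·(M − 4p_x − 10p_y)/p_x.
Discretionary income = 190 − 4·9 − 10·4 = 114; x* = 4 + 2/3·114/9 = 12.4444; y* = 10 + 1/3·114/4 = 19.5.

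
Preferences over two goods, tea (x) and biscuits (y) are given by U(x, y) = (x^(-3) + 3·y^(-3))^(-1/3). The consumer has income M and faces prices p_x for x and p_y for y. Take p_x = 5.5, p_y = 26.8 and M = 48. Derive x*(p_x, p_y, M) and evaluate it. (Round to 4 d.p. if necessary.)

From the CES first-order condition, (1/3)·(y/x)^(4) = p_x/p_y.
Hence y/x = (3·p_x/p_y)^(1/(4)), i.e. raised to the 0.25 power.
With the ratio pinned down, the budget gives x* = M/(p_x + p_y·(y/x)) and y* = (y/x)·x*.
Numerically y/x = 0.885803, so x* = 48/(5.5 + 26.8·0.885803) = 1.6416.

x* = 1.6416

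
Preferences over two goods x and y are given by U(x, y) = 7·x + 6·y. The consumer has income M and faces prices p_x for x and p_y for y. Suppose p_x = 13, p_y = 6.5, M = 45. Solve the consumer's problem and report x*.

y gives more utility per dollar, so spend all income on y: y* = M/p_y, x* = 0.
Numerically: x* = 0, y* = 6.9231.

x* = 0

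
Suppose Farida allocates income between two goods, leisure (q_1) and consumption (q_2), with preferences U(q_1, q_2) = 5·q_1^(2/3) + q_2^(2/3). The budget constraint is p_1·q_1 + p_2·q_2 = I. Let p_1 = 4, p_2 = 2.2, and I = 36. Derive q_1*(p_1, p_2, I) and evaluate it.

Substitute q_2 = (q_2/q_1)·q_1 into the budget: q_1* = I/(p_1 + p_2·(q_2/q_1)).
Numerically q_2/q_1 = 0.048084, so q_1* = 36/(4 + 2.2·0.048084) = 8.7681.

q_1* = 8.7681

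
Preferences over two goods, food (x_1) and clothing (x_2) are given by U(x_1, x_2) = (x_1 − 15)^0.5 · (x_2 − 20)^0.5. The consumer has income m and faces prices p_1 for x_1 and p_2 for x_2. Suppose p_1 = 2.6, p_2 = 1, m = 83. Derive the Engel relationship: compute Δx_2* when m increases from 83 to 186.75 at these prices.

Δx_2* = 51.875

This is Cobb-Douglas in (x_1−15, x_2−20): tangency gives 0.5·p_2·(x_2−20) = 0.5·p_1·(x_1−15).
Substituting into the budget: x_1* = 15 + 0.5·(m − 15·p_1 − 20·p_2)/p_1, and x_2* = 20 + 0.5·(…)/p_2.
Discretionary income = 83 − 15·2.6 − 20·1 = 24; x_2* = 20 + 0.5·24/1 = 32.
At m' = 186.75: x_2* = 83.875. Change: 83.875 − 32 = 51.875.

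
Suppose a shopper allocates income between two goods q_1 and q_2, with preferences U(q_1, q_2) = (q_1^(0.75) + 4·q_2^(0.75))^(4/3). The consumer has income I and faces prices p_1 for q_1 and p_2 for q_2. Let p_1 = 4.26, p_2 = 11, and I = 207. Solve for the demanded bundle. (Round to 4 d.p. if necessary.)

From the CES first-order condition, (1/4)·(q_2/q_1)^(0.25) = p_1/p_2.
Solve for the ratio: q_2/q_1 = [4·p_1/p_2]^(4).
With the ratio pinned down, the budget gives q_1* = I/(p_1 + p_2·(q_2/q_1)) and q_2* = (q_2/q_1)·q_1*.
Numerically q_2/q_1 = 5.758477, so q_1* = 207/(4.26 + 11·5.758477) = 3.062 and q_2* = 5.758477·3.062 = 17.6324.

q_1* = 3.062, q_2* = 17.6324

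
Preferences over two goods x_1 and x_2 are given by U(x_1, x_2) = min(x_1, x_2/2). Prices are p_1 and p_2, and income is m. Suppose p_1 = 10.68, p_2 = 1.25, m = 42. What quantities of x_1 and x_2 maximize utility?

x_1* = 3.1866, x_2* = 6.3733

With perfect complements, no substitution: consume in ratio x_1:x_2 = 1:2.
Budget: p_1·x_1 + p_2·2·x_1 = m, so (p_1 + 2·p_2)·x_1 = m.
Demand: x_1*(p_1,p_2,m) = m/(p_1 + 2·p_2), x_2* = 2·m/(p_1 + 2·p_2).
Here 10.68 + 2·1.25 = 13.18, giving x_1* = 3.1866 and x_2* = 6.3733.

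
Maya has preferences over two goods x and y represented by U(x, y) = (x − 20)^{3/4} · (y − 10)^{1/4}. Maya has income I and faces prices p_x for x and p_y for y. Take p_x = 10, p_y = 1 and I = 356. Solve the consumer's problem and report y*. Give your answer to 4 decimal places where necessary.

y* = 46.5

Let x' = x−20, y' = y−10. MRS = 3·y'/x' = p_x/p_y.
After buying the subsistence bundle (20, 10), a share 0.75 of the remaining income goes to x: x* = 20 + 0.75·(I − 20p_x − 10p_y)/p_x.
Discretionary income = 356 − 20·10 − 10·1 = 146; y* = 10 + 0.25·146/1 = 46.5.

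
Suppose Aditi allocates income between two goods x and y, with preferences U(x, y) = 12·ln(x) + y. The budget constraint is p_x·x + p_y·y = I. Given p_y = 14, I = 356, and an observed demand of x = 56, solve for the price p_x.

p_x = 3

Set MRS = p_x/p_y: (12/x)/1 = p_x/p_y.
So x*(p_x,p_y) = 12·p_y/p_x, independent of income; and y* = (I − 12·p_y)/p_y.
Set x* = 56 in the demand function and solve for p_x: p_x = 3.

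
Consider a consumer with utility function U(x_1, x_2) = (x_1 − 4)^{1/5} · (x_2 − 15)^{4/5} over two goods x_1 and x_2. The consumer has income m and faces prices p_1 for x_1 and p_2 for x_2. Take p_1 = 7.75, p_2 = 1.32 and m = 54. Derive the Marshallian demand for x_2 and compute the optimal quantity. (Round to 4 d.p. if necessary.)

This is Cobb-Douglas in (x_1−4, x_2−15): tangency gives 0.2·p_2·(x_2−15) = 0.8·p_1·(x_1−4).
After buying the subsistence bundle (4, 15), a share 0.2 of the remaining income goes to x_1: x_1* = 4 + 0.2·(m − 4p_1 − 15p_2)/p_1.
Discretionary income = 54 − 4·7.75 − 15·1.32 = 3.2; x_2* = 15 + 0.8·3.2/1.32 = 16.9394.

x_2* = 16.9394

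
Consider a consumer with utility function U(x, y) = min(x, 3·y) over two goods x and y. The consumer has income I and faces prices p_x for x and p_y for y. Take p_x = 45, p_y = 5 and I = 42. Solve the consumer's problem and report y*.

y* = 0.3

With perfect complements, no substitution: consume in ratio x:y = 3:1.
Budget: p_x·x + p_y·(1/3)·x = I, so (3·p_x + p_y)·x = 3·I.
Demand: x*(p_x,p_y,I) = 3·I/(3·p_x + p_y), y* = I/(3·p_x + p_y).
Here 3·45 + 5 = 140, giving y* = 0.3.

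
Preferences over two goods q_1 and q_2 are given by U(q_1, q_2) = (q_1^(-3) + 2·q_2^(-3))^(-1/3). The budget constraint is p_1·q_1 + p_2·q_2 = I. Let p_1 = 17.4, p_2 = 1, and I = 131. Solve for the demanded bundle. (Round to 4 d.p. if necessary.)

From the CES first-order condition, (1/2)·(q_2/q_1)^(4) = p_1/p_2.
Solve for the ratio: q_2/q_1 = [2·p_1/p_2]^(0.25).
Substitute q_2 = (q_2/q_1)·q_1 into the budget: q_1* = I/(p_1 + p_2·(q_2/q_1)).
Numerically q_2/q_1 = 2.428817, so q_1* = 131/(17.4 + 1·2.428817) = 6.6065 and q_2* = 2.428817·6.6065 = 16.0461.

q_1* = 6.6065, q_2* = 16.0461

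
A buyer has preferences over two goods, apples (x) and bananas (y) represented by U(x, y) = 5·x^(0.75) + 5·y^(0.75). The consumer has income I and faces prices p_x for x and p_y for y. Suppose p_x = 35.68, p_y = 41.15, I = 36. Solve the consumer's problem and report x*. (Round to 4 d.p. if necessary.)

MU_x ∝ 5·x^(-0.25), MU_y ∝ 5·y^(-0.25), so MRS = (y/x)^(0.25) = p_x/p_y.
Solve for the ratio: y/x = [p_x/p_y]^(4).
Substitute y = (y/x)·x into the budget: x* = I/(p_x + p_y·(y/x)).
Numerically y/x = 0.565223, so x* = 36/(35.68 + 41.15·0.565223) = 0.6108.

x* = 0.6108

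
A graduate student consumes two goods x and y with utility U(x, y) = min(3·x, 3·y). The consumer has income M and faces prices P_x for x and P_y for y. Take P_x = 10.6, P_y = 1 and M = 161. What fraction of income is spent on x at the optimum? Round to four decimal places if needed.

Leontief preferences: the optimum is at the kink where x/3 = y/3, i.e. y = x.
Budget: P_x·x + P_y·x = M, so (3·P_x + 3·P_y)·x = 3·M.
Demand: x*(P_x,P_y,M) = 3·M/(3·P_x + 3·P_y), y* = 3·M/(3·P_x + 3·P_y).
Here 3·10.6 + 3·1 = 34.8, giving x* = 13.8793 and y* = 13.8793.
Expenditure on x: 10.6·13.8793 = 147.1207; share = 0.9138.

share on x = 0.9138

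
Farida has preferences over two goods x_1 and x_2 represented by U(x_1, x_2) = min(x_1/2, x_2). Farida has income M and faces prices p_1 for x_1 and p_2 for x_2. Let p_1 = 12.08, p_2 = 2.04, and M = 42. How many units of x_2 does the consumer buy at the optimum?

x_2* = 1.6031

Leontief preferences: the optimum is at the kink where x_1/2 = x_2/1, i.e. x_2 = (1/2)·x_1.
Budget: p_1·x_1 + p_2·(1/2)·x_1 = M, so (2·p_1 + p_2)·x_1 = 2·M.
Demand: x_1*(p_1,p_2,M) = 2·M/(2·p_1 + p_2), x_2* = M/(2·p_1 + p_2).
Here 2·12.08 + 2.04 = 26.2, giving x_2* = 1.6031.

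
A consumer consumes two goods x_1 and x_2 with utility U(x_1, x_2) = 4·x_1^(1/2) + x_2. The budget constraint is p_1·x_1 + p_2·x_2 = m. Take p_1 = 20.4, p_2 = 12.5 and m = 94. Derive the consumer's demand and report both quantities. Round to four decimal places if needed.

Utility is quasi-linear in x_2; the FOC for x_1 is 2/√x_1 = p_1/p_2.
Solve: √x_1 = 2·p_2/p_1, so x_1*(p_1,p_2) = (2·p_2/p_1)², and x_2* = (m − p_1·x_1*)/p_2.
Plugging in: x_1* = (2·12.5/20.4)² = 1.5018, x_2* = 5.069.

x_1* = 1.5018, x_2* = 5.069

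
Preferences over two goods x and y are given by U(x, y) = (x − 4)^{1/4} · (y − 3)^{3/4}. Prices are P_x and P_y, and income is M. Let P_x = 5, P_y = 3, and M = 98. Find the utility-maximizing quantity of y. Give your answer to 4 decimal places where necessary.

y* = 20.25

After buying the subsistence bundle (4, 3), a share 0.25 of the remaining income goes to x: x* = 4 + 0.25·(M − 4P_x − 3P_y)/P_x.
Discretionary income = 98 − 4·5 − 3·3 = 69; y* = 3 + 0.75·69/3 = 20.25.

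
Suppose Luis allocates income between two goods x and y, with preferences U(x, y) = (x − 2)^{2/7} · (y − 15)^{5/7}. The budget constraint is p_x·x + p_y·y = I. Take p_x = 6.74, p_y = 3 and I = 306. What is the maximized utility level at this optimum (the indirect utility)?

V = 35.9935

This is Cobb-Douglas in (x−2, y−15): tangency gives 2/7·p_y·(y−15) = 5/7·p_x·(x−2).
After buying the subsistence bundle (2, 15), a share 2/7 of the remaining income goes to x: x* = 2 + 2/7·(I − 2p_x − 15p_y)/p_x.
Discretionary income = 306 − 2·6.74 − 15·3 = 247.52; x* = 2 + 2/7·247.52/6.74 = 12.4926; y* = 15 + 5/7·247.52/3 = 73.9333.
Utility at the optimum: U(12.4926, 73.9333) = 35.9935.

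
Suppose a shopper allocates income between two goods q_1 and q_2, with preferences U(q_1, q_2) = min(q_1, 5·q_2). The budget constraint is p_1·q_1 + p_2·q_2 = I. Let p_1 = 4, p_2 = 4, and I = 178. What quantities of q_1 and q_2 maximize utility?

With perfect complements, no substitution: consume in ratio q_1:q_2 = 5:1.
Budget: p_1·q_1 + p_2·(1/5)·q_1 = I, so (5·p_1 + p_2)·q_1 = 5·I.
Demand: q_1*(p_1,p_2,I) = 5·I/(5·p_1 + p_2), q_2* = I/(5·p_1 + p_2).
Here 5·4 + 4 = 24, giving q_1* = 37.0833 and q_2* = 7.4167.

q_1* = 37.0833, q_2* = 7.4167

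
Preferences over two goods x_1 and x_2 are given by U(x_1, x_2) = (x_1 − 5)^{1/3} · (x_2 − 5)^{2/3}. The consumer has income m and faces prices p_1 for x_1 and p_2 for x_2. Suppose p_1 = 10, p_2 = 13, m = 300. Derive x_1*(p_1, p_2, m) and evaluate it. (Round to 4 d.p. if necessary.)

x_1* = 11.1667

Let x_1' = x_1−5, x_2' = x_2−5. MRS = (1/2)·x_2'/x_1' = p_1/p_2.
After buying the subsistence bundle (5, 5), a share 1/3 of the remaining income goes to x_1: x_1* = 5 + 1/3·(m − 5p_1 − 5p_2)/p_1.
Discretionary income = 300 − 5·10 − 5·13 = 185; x_1* = 5 + 1/3·185/10 = 11.1667.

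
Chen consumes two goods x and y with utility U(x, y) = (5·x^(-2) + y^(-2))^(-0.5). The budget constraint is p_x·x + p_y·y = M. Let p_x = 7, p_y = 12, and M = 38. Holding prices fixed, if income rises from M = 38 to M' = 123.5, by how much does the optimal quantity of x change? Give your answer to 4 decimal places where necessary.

MU_x ∝ 5·x^(-3), MU_y ∝ y^(-3), so MRS = 5·(y/x)^(3) = p_x/p_y.
Solve for the ratio: y/x = [(1/5)·p_x/p_y]^(1/3).
Substitute y = (y/x)·x into the budget: x* = M/(p_x + p_y·(y/x)).
Numerically y/x = 0.488632, so x* = 38/(7 + 12·0.488632) = 2.9541.
At M' = 123.5: x* = 9.6007. Change: 9.6007 − 2.9541 = 6.6467.

Δx* = 6.6467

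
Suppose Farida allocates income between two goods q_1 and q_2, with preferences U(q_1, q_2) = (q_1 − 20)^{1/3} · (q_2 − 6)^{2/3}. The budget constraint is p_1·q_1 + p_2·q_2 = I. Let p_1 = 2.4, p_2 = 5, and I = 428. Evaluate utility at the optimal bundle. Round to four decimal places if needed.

V = 47.306

Let q_1' = q_1−20, q_2' = q_2−6. MRS = (1/2)·q_2'/q_1' = p_1/p_2.
Substituting into the budget: q_1* = 20 + 1/3·(I − 20·p_1 − 6·p_2)/p_1, and q_2* = 6 + 2/3·(…)/p_2.
Discretionary income = 428 − 20·2.4 − 6·5 = 350; q_1* = 20 + 1/3·350/2.4 = 68.6111; q_2* = 6 + 2/3·350/5 = 52.6667.
Utility at the optimum: U(68.6111, 52.6667) = 47.306.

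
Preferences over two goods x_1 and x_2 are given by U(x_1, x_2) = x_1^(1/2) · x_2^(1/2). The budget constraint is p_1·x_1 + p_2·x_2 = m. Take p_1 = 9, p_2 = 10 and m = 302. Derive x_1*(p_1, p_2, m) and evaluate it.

The MRS is x_2/x_1. Set MRS = p_1/p_2.
Rearranging, p_2·x_2 = p_1·x_1. Substituting into the budget gives p_1·x_1·(1 + 1) = m.
Demand: x_1*(p_1,p_2,m) = 0.5·m/p_1 and x_2* = 0.5·m/p_2.
At p_1=9, p_2=10, m=302: x_1* = 0.5·302/9 = 16.7778.

x_1* = 16.7778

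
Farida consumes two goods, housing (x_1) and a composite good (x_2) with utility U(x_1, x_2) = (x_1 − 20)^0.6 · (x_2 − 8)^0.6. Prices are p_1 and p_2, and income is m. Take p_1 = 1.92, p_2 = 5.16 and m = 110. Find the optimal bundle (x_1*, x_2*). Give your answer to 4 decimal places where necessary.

x_1* = 27.8958, x_2* = 10.938

Let x_1' = x_1−20, x_2' = x_2−8. MRS = x_2'/x_1' = p_1/p_2.
Substituting into the budget: x_1* = 20 + 0.5·(m − 20·p_1 − 8·p_2)/p_1, and x_2* = 8 + 0.5·(…)/p_2.
Discretionary income = 110 − 20·1.92 − 8·5.16 = 30.32; x_1* = 20 + 0.5·30.32/1.92 = 27.8958; x_2* = 8 + 0.5·30.32/5.16 = 10.938.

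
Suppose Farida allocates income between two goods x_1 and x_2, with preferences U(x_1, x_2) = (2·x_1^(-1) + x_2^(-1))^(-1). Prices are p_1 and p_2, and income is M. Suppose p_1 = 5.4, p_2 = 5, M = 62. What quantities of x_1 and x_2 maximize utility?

MRS = MU_x_1/MU_x_2 = 2·(x_2/x_1)^(2). Set equal to p_1/p_2.
Solve for the ratio: x_2/x_1 = [(1/2)·p_1/p_2]^(0.5).
With the ratio pinned down, the budget gives x_1* = M/(p_1 + p_2·(x_2/x_1)) and x_2* = (x_2/x_1)·x_1*.
Numerically x_2/x_1 = 0.734847, so x_1* = 62/(5.4 + 5·0.734847) = 6.8325 and x_2* = 0.734847·6.8325 = 5.0209.

x_1* = 6.8325, x_2* = 5.0209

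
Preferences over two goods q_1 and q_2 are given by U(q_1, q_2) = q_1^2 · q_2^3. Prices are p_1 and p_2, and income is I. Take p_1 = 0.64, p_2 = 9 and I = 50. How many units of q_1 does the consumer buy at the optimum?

MU_q_1/MU_q_2 = (2·q_2)/(3·q_1); tangency sets this equal to p_1/p_2.
Rearranging, p_2·q_2 = (3/2)·p_1·q_1. Substituting into the budget gives p_1·q_1·(1 + (3/2)) = I.
Demand: q_1*(p_1,p_2,I) = 0.4·I/p_1 and q_2* = 0.6·I/p_2.
At p_1=0.64, p_2=9, I=50: q_1* = 0.4·50/0.64 = 31.25.

q_1* = 31.25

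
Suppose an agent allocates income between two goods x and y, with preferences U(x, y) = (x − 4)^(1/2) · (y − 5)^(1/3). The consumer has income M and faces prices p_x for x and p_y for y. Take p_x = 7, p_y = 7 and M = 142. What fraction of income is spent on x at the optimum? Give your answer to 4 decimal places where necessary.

share on x = 0.531

Let x' = x−4, y' = y−5. MRS = (3/2)·y'/x' = p_x/p_y.
Substituting into the budget: x* = 4 + 0.6·(M − 4·p_x − 5·p_y)/p_x, and y* = 5 + 0.4·(…)/p_y.
Discretionary income = 142 − 4·7 − 5·7 = 79; x* = 4 + 0.6·79/7 = 10.7714; y* = 5 + 0.4·79/7 = 9.5143.
Expenditure on x: 7·10.7714 = 75.4; share = 0.531.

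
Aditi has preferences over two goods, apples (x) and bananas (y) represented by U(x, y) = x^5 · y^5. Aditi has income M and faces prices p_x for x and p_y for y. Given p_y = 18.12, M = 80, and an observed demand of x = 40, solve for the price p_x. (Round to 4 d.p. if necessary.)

p_x = 1

The MRS is y/x. Set MRS = p_x/p_y.
Rearranging, p_y·y = p_x·x. Substituting into the budget gives p_x·x·(1 + 1) = M.
Demand: x*(p_x,p_y,M) = 0.5·M/p_x and y* = 0.5·M/p_y.
Set x* = 40 in the demand function and solve for p_x: p_x = 1.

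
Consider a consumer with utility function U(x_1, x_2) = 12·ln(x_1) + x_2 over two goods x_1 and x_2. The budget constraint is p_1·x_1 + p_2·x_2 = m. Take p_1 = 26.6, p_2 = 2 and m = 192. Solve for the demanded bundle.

Set MRS = p_1/p_2: (12/x_1)/1 = p_1/p_2.
So x_1*(p_1,p_2) = 12·p_2/p_1, independent of income; and x_2* = (m − 12·p_2)/p_2.
At the given prices: x_1* = 12·2/26.6 = 0.9023, and x_2* = 84.

x_1* = 0.9023, x_2* = 84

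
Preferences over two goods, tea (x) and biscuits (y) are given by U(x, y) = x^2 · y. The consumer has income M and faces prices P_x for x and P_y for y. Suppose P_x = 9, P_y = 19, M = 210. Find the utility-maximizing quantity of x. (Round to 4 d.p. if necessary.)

The MRS is 2·y/x. Set MRS = P_x/P_y.
Rearranging, P_y·y = (1/2)·P_x·x. Substituting into the budget gives P_x·x·(1 + (1/2)) = M.
Demand: x*(P_x,P_y,M) = 2/3·M/P_x and y* = 1/3·M/P_y.
At P_x=9, P_y=19, M=210: x* = 2/3·210/9 = 15.5556.

x* = 15.5556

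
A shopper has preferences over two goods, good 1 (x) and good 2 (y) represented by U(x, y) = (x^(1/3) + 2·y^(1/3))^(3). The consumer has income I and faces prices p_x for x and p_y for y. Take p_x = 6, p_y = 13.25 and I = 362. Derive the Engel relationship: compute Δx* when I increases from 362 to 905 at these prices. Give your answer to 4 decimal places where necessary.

From the CES first-order condition, (1/2)·(y/x)^(2/3) = p_x/p_y.
Hence y/x = (2·p_x/p_y)^(1/(2/3)), i.e. raised to the 1.5 power.
With the ratio pinned down, the budget gives x* = I/(p_x + p_y·(y/x)) and y* = (y/x)·x*.
Numerically y/x = 0.861882, so x* = 362/(6 + 13.25·0.861882) = 20.7808.
At I' = 905: x* = 51.952. Change: 51.952 − 20.7808 = 31.1712.

Δx* = 31.1712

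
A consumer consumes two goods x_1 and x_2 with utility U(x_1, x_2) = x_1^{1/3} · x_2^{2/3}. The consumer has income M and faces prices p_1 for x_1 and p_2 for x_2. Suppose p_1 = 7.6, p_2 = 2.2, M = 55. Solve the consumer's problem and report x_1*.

x_1* = 2.4123

The MRS is (1/2)·x_2/x_1. Set MRS = p_1/p_2.
Rearranging, p_2·x_2 = 2·p_1·x_1. Substituting into the budget gives p_1·x_1·(1 + 2) = M.
Demand: x_1*(p_1,p_2,M) = 1/3·M/p_1 and x_2* = 2/3·M/p_2.
At p_1=7.6, p_2=2.2, M=55: x_1* = 1/3·55/7.6 = 2.4123.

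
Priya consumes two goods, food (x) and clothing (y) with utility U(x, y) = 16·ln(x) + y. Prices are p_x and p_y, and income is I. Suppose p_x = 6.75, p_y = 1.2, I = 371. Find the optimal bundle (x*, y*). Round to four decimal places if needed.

x* = 2.8444, y* = 293.1667

MU_x = 16/x, MU_y = 1. Tangency: 16/x = p_x/p_y.
So x*(p_x,p_y) = 16·p_y/p_x, independent of income; and y* = (I − 16·p_y)/p_y.
At the given prices: x* = 16·1.2/6.75 = 2.8444, and y* = 293.1667.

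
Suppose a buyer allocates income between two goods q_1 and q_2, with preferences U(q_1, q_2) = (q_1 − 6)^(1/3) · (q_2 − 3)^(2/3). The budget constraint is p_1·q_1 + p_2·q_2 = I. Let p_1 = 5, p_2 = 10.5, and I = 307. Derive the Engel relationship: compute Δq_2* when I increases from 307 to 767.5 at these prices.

Substituting into the budget: q_1* = 6 + 1/3·(I − 6·p_1 − 3·p_2)/p_1, and q_2* = 3 + 2/3·(…)/p_2.
Discretionary income = 307 − 6·5 − 3·10.5 = 245.5; q_2* = 3 + 2/3·245.5/10.5 = 18.5873.
At I' = 767.5: q_2* = 47.8254. Change: 47.8254 − 18.5873 = 29.2381.

Δq_2* = 29.2381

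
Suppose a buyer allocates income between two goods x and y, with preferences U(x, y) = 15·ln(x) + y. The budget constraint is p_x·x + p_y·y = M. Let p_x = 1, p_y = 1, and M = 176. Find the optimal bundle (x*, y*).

x* = 15, y* = 161

Set MRS = p_x/p_y: (15/x)/1 = p_x/p_y.
So x*(p_x,p_y) = 15·p_y/p_x, independent of income; and y* = (M − 15·p_y)/p_y.
At the given prices: x* = 15·1/1 = 15, and y* = 161.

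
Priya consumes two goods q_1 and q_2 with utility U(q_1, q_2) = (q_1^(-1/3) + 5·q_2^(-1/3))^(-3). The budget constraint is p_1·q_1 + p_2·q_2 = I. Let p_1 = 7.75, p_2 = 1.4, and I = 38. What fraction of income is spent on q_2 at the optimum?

share on q_2 = 0.6855

MU_q_1 ∝ q_1^(-4/3), MU_q_2 ∝ 5·q_2^(-4/3), so MRS = (1/5)·(q_2/q_1)^(4/3) = p_1/p_2.
Hence q_2/q_1 = (5·p_1/p_2)^(1/(4/3)), i.e. raised to the 0.75 power.
Substitute q_2 = (q_2/q_1)·q_1 into the budget: q_1* = I/(p_1 + p_2·(q_2/q_1)).
Numerically q_2/q_1 = 12.067235, so q_1* = 38/(7.75 + 1.4·12.067235) = 1.5419 and q_2* = 12.067235·1.5419 = 18.6071.
Expenditure on q_2: 1.4·18.6071 = 26.0499; share = 0.6855.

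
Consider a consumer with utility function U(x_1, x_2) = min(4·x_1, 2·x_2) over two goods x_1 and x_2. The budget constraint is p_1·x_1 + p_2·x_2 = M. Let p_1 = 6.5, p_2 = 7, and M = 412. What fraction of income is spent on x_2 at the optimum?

share on x_2 = 0.6829

With perfect complements, no substitution: consume in ratio x_1:x_2 = 2:4.
Budget: p_1·x_1 + p_2·2·x_1 = M, so (2·p_1 + 4·p_2)·x_1 = 2·M.
Demand: x_1*(p_1,p_2,M) = 2·M/(2·p_1 + 4·p_2), x_2* = 4·M/(2·p_1 + 4·p_2).
Here 2·6.5 + 4·7 = 41, giving x_1* = 20.0976 and x_2* = 40.1951.
Expenditure on x_2: 7·40.1951 = 281.3659; share = 0.6829.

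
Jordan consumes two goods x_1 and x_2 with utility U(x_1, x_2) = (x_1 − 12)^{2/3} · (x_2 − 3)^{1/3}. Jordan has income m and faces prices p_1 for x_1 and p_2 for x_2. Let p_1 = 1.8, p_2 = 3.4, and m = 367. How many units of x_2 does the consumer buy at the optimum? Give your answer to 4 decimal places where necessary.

x_2* = 35.8627

Let x_1' = x_1−12, x_2' = x_2−3. MRS = 2·x_2'/x_1' = p_1/p_2.
After buying the subsistence bundle (12, 3), a share 2/3 of the remaining income goes to x_1: x_1* = 12 + 2/3·(m − 12p_1 − 3p_2)/p_1.
Discretionary income = 367 − 12·1.8 − 3·3.4 = 335.2; x_2* = 3 + 1/3·335.2/3.4 = 35.8627.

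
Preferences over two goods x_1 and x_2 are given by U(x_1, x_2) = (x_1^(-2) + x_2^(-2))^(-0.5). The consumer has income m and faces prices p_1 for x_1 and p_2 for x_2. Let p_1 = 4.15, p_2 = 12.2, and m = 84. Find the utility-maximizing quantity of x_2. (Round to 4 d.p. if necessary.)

MU_x_1 ∝ x_1^(-3), MU_x_2 ∝ x_2^(-3), so MRS = (x_2/x_1)^(3) = p_1/p_2.
Hence x_2/x_1 = (p_1/p_2)^(1/(3)), i.e. raised to the 1/3 power.
With the ratio pinned down, the budget gives x_1* = m/(p_1 + p_2·(x_2/x_1)) and x_2* = (x_2/x_1)·x_1*.
Numerically x_2/x_1 = 0.698065, so x_1* = 84/(4.15 + 12.2·0.698065) = 6.6317 and x_2* = 0.698065·6.6317 = 4.6294.

x_2* = 4.6294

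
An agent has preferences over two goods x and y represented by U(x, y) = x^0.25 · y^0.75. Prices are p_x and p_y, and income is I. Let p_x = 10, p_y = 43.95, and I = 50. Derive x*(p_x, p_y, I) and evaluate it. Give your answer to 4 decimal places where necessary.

At p_x=10, p_y=43.95, I=50: x* = 0.25·50/10 = 1.25.

x* = 1.25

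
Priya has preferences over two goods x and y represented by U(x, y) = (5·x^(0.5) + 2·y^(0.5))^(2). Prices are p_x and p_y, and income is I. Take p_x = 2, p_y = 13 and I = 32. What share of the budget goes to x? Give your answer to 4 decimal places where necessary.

From the CES first-order condition, (5/2)·(y/x)^(0.5) = p_x/p_y.
Hence y/x = ((2/5)·p_x/p_y)^(1/(0.5)), i.e. raised to the 2 power.
With the ratio pinned down, the budget gives x* = I/(p_x + p_y·(y/x)) and y* = (y/x)·x*.
Numerically y/x = 0.003787, so x* = 32/(2 + 13·0.003787) = 15.6156 and y* = 0.003787·15.6156 = 0.0591.
Expenditure on x: 2·15.6156 = 31.2312; share = 0.976.

share on x = 0.976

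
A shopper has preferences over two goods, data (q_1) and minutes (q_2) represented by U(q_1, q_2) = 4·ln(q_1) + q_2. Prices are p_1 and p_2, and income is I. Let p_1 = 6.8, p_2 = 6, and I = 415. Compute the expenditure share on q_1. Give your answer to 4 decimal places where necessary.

MU_q_1 = 4/q_1, MU_q_2 = 1. Tangency: 4/q_1 = p_1/p_2.
So q_1*(p_1,p_2) = 4·p_2/p_1, independent of income; and q_2* = (I − 4·p_2)/p_2.
At the given prices: q_1* = 4·6/6.8 = 3.5294, and q_2* = 65.1667.
Expenditure on q_1: 6.8·3.5294 = 24; share = 0.0578.

share on q_1 = 0.0578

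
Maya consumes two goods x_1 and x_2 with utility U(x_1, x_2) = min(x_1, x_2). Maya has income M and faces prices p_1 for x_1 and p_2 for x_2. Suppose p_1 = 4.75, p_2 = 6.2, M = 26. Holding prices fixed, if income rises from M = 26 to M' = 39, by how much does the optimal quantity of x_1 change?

Δx_1* = 1.1872

Leontief preferences: the optimum is at the kink where x_1/1 = x_2/1, i.e. x_2 = x_1.
Budget: p_1·x_1 + p_2·x_1 = M, so (p_1 + p_2)·x_1 = M.
Demand: x_1*(p_1,p_2,M) = M/(p_1 + p_2), x_2* = M/(p_1 + p_2).
Here 4.75 + 6.2 = 10.95, giving x_1* = 2.3744.
At M' = 39: x_1* = 3.5616. Change: 3.5616 − 2.3744 = 1.1872.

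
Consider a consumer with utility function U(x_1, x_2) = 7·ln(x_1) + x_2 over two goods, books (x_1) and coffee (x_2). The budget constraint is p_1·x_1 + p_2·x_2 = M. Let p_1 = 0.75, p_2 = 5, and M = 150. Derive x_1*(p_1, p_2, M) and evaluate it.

So x_1*(p_1,p_2) = 7·p_2/p_1, independent of income; and x_2* = (M − 7·p_2)/p_2.
At the given prices: x_1* = 7·5/0.75 = 46.6667.

x_1* = 46.6667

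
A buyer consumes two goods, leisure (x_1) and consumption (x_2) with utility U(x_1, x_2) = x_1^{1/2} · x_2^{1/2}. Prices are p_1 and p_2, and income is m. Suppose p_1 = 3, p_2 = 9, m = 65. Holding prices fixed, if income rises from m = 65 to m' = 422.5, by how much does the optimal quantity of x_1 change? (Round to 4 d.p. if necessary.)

Δx_1* = 59.5833

MU_x_1/MU_x_2 = (0.5·x_2)/(0.5·x_1); tangency sets this equal to p_1/p_2.
Rearranging, p_2·x_2 = p_1·x_1. Substituting into the budget gives p_1·x_1·(1 + 1) = m.
Demand: x_1*(p_1,p_2,m) = 0.5·m/p_1 and x_2* = 0.5·m/p_2.
At p_1=3, p_2=9, m=65: x_1* = 0.5·65/3 = 10.8333.
At m' = 422.5: x_1* = 70.4167. Change: 70.4167 − 10.8333 = 59.5833.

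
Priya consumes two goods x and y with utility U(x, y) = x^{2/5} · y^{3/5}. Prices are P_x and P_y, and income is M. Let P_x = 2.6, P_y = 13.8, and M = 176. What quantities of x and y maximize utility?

Tangency: MRS = (2/3)·y/x = P_x/P_y.
So 0.4·P_y·y = 0.6·P_x·x; combined with the budget, a share 0.4 of income goes to x.
Demand: x*(P_x,P_y,M) = 0.4·M/P_x and y* = 0.6·M/P_y.
At P_x=2.6, P_y=13.8, M=176: x* = 0.4·176/2.6 = 27.0769, y* = 7.6522.

x* = 27.0769, y* = 7.6522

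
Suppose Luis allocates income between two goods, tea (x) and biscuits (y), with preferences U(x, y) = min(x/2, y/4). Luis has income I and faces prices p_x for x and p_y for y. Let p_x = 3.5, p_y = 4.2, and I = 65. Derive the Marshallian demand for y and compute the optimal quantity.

y* = 10.9244

Here 2·3.5 + 4·4.2 = 23.8, giving y* = 10.9244.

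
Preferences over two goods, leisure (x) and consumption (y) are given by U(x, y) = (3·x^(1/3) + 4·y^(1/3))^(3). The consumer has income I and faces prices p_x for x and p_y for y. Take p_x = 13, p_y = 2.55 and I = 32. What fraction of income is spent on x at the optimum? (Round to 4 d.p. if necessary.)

From the CES first-order condition, (3/4)·(y/x)^(2/3) = p_x/p_y.
Hence y/x = ((4/3)·p_x/p_y)^(1/(2/3)), i.e. raised to the 1.5 power.
Substitute y = (y/x)·x into the budget: x* = I/(p_x + p_y·(y/x)).
Numerically y/x = 17.722005, so x* = 32/(13 + 2.55·17.722005) = 0.5499 and y* = 17.722005·0.5499 = 9.7455.
Expenditure on x: 13·0.5499 = 7.1489; share = 0.2234.

share on x = 0.2234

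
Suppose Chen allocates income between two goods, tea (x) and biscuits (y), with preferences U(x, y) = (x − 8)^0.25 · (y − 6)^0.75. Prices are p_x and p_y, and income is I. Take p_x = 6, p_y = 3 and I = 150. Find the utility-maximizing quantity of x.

MRS = (1/3)·(y−6)/(x−8). Tangency with p_x/p_y gives y−6 = 3·(p_x/p_y)·(x−8).
Substituting into the budget: x* = 8 + 0.25·(I − 8·p_x − 6·p_y)/p_x, and y* = 6 + 0.75·(…)/p_y.
Discretionary income = 150 − 8·6 − 6·3 = 84; x* = 8 + 0.25·84/6 = 11.5.

x* = 11.5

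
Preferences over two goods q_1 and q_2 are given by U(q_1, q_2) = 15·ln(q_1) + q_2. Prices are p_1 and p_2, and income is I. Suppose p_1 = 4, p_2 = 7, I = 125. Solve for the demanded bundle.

MU_q_1 = 15/q_1, MU_q_2 = 1. Tangency: 15/q_1 = p_1/p_2.
So q_1*(p_1,p_2) = 15·p_2/p_1, independent of income; and q_2* = (I − 15·p_2)/p_2.
At the given prices: q_1* = 15·7/4 = 26.25, and q_2* = 2.8571.

q_1* = 26.25, q_2* = 2.8571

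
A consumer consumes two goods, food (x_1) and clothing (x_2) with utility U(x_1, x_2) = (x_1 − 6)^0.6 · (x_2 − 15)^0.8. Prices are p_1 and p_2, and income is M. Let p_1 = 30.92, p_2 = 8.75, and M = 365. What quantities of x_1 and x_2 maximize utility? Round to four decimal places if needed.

MRS = (3/4)·(x_2−15)/(x_1−6). Tangency with p_1/p_2 gives x_2−15 = (4/3)·(p_1/p_2)·(x_1−6).
Substituting into the budget: x_1* = 6 + 3/7·(M − 6·p_1 − 15·p_2)/p_1, and x_2* = 15 + 4/7·(…)/p_2.
Discretionary income = 365 − 6·30.92 − 15·8.75 = 48.23; x_1* = 6 + 3/7·48.23/30.92 = 6.6685; x_2* = 15 + 4/7·48.23/8.75 = 18.1497.

x_1* = 6.6685, x_2* = 18.1497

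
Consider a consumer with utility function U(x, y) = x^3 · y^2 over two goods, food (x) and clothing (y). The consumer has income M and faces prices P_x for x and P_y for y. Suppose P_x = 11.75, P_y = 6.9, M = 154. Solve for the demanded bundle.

The MRS is (3/2)·y/x. Set MRS = P_x/P_y.
So 3·P_y·y = 2·P_x·x; combined with the budget, a share 0.6 of income goes to x.
Demand: x*(P_x,P_y,M) = 0.6·M/P_x and y* = 0.4·M/P_y.
At P_x=11.75, P_y=6.9, M=154: x* = 0.6·154/11.75 = 7.8638, y* = 8.9275.

x* = 7.8638, y* = 8.9275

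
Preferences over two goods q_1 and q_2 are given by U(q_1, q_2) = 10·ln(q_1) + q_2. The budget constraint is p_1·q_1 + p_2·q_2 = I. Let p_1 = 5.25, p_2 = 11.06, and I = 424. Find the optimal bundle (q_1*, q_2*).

Set MRS = p_1/p_2: (10/q_1)/1 = p_1/p_2.
So q_1*(p_1,p_2) = 10·p_2/p_1, independent of income; and q_2* = (I − 10·p_2)/p_2.
At the given prices: q_1* = 10·11.06/5.25 = 21.0667, and q_2* = 28.3363.

q_1* = 21.0667, q_2* = 28.3363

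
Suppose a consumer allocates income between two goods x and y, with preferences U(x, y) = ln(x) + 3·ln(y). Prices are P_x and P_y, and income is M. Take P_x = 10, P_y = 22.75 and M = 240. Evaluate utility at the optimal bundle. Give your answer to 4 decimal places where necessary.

The MRS is (1/3)·y/x. Set MRS = P_x/P_y.
So P_y·y = 3·P_x·x; combined with the budget, a share 0.25 of income goes to x.
Demand: x*(P_x,P_y,M) = 0.25·M/P_x and y* = 0.75·M/P_y.
At P_x=10, P_y=22.75, M=240: x* = 0.25·240/10 = 6, y* = 7.9121.
Utility at the optimum: U(6, 7.9121) = 7.9969.

V = 7.9969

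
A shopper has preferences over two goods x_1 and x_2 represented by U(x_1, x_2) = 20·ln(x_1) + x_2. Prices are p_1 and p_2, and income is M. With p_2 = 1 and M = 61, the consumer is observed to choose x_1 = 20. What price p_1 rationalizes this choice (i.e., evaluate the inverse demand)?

MU_x_1 = 20/x_1, MU_x_2 = 1. Tangency: 20/x_1 = p_1/p_2.
So x_1*(p_1,p_2) = 20·p_2/p_1, independent of income; and x_2* = (M − 20·p_2)/p_2.
Set x_1* = 20 in the demand function and solve for p_1: p_1 = 1.

p_1 = 1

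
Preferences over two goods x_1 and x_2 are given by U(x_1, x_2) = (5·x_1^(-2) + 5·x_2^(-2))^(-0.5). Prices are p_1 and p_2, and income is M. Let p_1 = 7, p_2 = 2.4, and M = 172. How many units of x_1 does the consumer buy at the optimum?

x_1* = 16.4924

MRS = MU_x_1/MU_x_2 = (x_2/x_1)^(3). Set equal to p_1/p_2.
Hence x_2/x_1 = (p_1/p_2)^(1/(3)), i.e. raised to the 1/3 power.
Substitute x_2 = (x_2/x_1)·x_1 into the budget: x_1* = M/(p_1 + p_2·(x_2/x_1)).
Numerically x_2/x_1 = 1.42877, so x_1* = 172/(7 + 2.4·1.42877) = 16.4924.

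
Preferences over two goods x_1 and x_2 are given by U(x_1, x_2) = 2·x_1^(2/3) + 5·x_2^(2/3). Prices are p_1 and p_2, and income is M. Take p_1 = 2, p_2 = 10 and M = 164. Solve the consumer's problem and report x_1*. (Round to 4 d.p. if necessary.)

From the CES first-order condition, (2/5)·(x_2/x_1)^(1/3) = p_1/p_2.
Hence x_2/x_1 = ((5/2)·p_1/p_2)^(1/(1/3)), i.e. raised to the 3 power.
Substitute x_2 = (x_2/x_1)·x_1 into the budget: x_1* = M/(p_1 + p_2·(x_2/x_1)).
Numerically x_2/x_1 = 0.125, so x_1* = 164/(2 + 10·0.125) = 50.4615.

x_1* = 50.4615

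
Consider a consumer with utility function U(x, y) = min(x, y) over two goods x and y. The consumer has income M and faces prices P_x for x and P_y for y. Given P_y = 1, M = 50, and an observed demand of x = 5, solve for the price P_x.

Leontief preferences: the optimum is at the kink where x/1 = y/1, i.e. y = x.
Budget: P_x·x + P_y·x = M, so (P_x + P_y)·x = M.
Demand: x*(P_x,P_y,M) = M/(P_x + P_y), y* = M/(P_x + P_y).
Set x* = 5 in the demand function and solve for P_x: P_x = 9.

P_x = 9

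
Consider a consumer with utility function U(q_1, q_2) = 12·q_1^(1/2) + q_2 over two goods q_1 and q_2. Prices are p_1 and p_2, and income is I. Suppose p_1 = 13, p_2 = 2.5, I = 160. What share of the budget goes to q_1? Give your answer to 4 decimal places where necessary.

MU_q_1 = 6/√q_1, MU_q_2 = 1. Tangency: 6/√q_1 = p_1/p_2.
Thus q_1* = (6·p_2/p_1)² — independent of I — with the rest of income spent on q_2.
Plugging in: q_1* = (6·2.5/13)² = 1.3314, q_2* = 57.0769.
Expenditure on q_1: 13·1.3314 = 17.3077; share = 0.1082.

share on q_1 = 0.1082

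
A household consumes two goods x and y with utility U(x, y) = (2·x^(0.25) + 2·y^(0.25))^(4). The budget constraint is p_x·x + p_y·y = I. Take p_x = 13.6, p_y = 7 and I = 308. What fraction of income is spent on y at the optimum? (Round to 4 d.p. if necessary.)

MU_x ∝ 2·x^(-0.75), MU_y ∝ 2·y^(-0.75), so MRS = (y/x)^(0.75) = p_x/p_y.
Hence y/x = (p_x/p_y)^(1/(0.75)), i.e. raised to the 4/3 power.
Substitute y = (y/x)·x into the budget: x* = I/(p_x + p_y·(y/x)).
Numerically y/x = 2.424308, so x* = 308/(13.6 + 7·2.424308) = 10.0752 and y* = 2.424308·10.0752 = 24.4254.
Expenditure on y: 7·24.4254 = 170.9775; share = 0.5551.

share on y = 0.5551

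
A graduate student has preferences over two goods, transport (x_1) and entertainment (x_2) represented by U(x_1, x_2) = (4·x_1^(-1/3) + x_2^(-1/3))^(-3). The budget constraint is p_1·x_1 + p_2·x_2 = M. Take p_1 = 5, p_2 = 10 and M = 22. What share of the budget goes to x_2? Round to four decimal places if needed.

Numerically x_2/x_1 = 0.210224, so x_1* = 22/(5 + 10·0.210224) = 3.0976 and x_2* = 0.210224·3.0976 = 0.6512.
Expenditure on x_2: 10·0.6512 = 6.5119; share = 0.296.

share on x_2 = 0.296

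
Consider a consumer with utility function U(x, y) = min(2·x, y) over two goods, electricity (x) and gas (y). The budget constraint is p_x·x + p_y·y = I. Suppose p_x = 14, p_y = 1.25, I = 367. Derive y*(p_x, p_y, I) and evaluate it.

y* = 44.4848

Demand: x*(p_x,p_y,I) = I/(p_x + 2·p_y), y* = 2·I/(p_x + 2·p_y).
Here 14 + 2·1.25 = 16.5, giving y* = 44.4848.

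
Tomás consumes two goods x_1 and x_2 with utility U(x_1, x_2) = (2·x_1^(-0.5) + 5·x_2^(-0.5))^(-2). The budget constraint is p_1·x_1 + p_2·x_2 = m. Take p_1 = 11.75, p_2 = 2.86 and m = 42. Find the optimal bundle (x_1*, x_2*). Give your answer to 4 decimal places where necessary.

From the CES first-order condition, (2/5)·(x_2/x_1)^(1.5) = p_1/p_2.
Hence x_2/x_1 = ((5/2)·p_1/p_2)^(1/(1.5)), i.e. raised to the 2/3 power.
With the ratio pinned down, the budget gives x_1* = m/(p_1 + p_2·(x_2/x_1)) and x_2* = (x_2/x_1)·x_1*.
Numerically x_2/x_1 = 4.725066, so x_1* = 42/(11.75 + 2.86·4.725066) = 1.6625 and x_2* = 4.725066·1.6625 = 7.8553.

x_1* = 1.6625, x_2* = 7.8553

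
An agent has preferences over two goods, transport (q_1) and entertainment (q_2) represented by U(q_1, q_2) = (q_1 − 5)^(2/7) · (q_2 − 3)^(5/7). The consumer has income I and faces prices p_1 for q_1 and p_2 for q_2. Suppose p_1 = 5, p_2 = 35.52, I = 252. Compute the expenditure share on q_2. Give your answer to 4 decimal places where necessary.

share on q_2 = 0.7642

MRS = (2/5)·(q_2−3)/(q_1−5). Tangency with p_1/p_2 gives q_2−3 = (5/2)·(p_1/p_2)·(q_1−5).
Substituting into the budget: q_1* = 5 + 2/7·(I − 5·p_1 − 3·p_2)/p_1, and q_2* = 3 + 5/7·(…)/p_2.
Discretionary income = 252 − 5·5 − 3·35.52 = 120.44; q_1* = 5 + 2/7·120.44/5 = 11.8823; q_2* = 3 + 5/7·120.44/35.52 = 5.422.
Expenditure on q_2: 35.52·5.422 = 192.5886; share = 0.7642.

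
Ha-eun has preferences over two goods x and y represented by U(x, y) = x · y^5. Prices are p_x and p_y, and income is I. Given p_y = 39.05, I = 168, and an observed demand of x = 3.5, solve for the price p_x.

p_x = 8

The MRS is (1/5)·y/x. Set MRS = p_x/p_y.
Rearranging, p_y·y = 5·p_x·x. Substituting into the budget gives p_x·x·(1 + 5) = I.
Demand: x*(p_x,p_y,I) = 1/6·I/p_x and y* = 5/6·I/p_y.
Set x* = 3.5 in the demand function and solve for p_x: p_x = 8.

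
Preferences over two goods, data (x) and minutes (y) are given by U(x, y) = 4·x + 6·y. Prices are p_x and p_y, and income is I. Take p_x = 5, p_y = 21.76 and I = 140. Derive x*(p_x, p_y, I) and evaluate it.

Linear utility — the consumer picks whichever good has higher MU/price: 4/5 = 0.8 vs 6/21.76 = 0.2757.
x gives more utility per dollar, so spend all income on x: x* = I/p_x, y* = 0.
Numerically: x* = 28, y* = 0.

x* = 28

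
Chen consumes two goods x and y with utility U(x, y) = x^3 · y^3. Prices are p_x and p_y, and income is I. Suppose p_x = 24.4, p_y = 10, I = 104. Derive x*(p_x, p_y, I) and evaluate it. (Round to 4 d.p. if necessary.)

x* = 2.1311

The MRS is y/x. Set MRS = p_x/p_y.
Rearranging, p_y·y = p_x·x. Substituting into the budget gives p_x·x·(1 + 1) = I.
Demand: x*(p_x,p_y,I) = 0.5·I/p_x and y* = 0.5·I/p_y.
At p_x=24.4, p_y=10, I=104: x* = 0.5·104/24.4 = 2.1311.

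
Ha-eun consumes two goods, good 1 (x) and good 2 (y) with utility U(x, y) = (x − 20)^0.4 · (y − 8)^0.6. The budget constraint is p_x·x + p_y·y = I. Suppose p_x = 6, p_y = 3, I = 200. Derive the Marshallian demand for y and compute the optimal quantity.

This is Cobb-Douglas in (x−20, y−8): tangency gives 0.4·p_y·(y−8) = 0.6·p_x·(x−20).
Substituting into the budget: x* = 20 + 0.4·(I − 20·p_x − 8·p_y)/p_x, and y* = 8 + 0.6·(…)/p_y.
Discretionary income = 200 − 20·6 − 8·3 = 56; y* = 8 + 0.6·56/3 = 19.2.

y* = 19.2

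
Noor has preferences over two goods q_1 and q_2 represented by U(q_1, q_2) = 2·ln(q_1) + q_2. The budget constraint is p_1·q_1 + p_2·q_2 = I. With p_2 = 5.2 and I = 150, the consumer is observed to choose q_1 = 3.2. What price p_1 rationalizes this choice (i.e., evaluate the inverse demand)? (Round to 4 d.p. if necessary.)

Set MRS = p_1/p_2: (2/q_1)/1 = p_1/p_2.
So q_1*(p_1,p_2) = 2·p_2/p_1, independent of income; and q_2* = (I − 2·p_2)/p_2.
Set q_1* = 3.2 in the demand function and solve for p_1: p_1 = 3.25.

p_1 = 3.25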